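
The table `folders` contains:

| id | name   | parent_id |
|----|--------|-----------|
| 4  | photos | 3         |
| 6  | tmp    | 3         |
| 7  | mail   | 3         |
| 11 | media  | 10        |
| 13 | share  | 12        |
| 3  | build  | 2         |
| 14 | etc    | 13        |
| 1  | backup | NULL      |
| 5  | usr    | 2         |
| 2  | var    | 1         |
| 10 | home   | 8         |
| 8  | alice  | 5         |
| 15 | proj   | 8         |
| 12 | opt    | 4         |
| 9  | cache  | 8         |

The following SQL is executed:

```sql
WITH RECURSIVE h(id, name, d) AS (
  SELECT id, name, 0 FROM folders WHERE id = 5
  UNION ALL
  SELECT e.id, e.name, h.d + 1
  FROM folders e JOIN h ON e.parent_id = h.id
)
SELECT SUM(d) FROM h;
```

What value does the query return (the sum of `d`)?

10

Base: id=5 (usr) at d 0.
Iteration 1: rows with parent_id in {5} -> alice (id 8, d 1).
Iteration 2: rows with parent_id in {8} -> cache (id 9, d 2), home (id 10, d 2), proj (id 15, d 2).
Iteration 3: rows with parent_id in {9,10,15} -> media (id 11, d 3).
Iteration 4: no rows with parent_id in {11}; recursion stops.
SUM(d) = 0 + 1 + 2 + 2 + 2 + 3 = 10.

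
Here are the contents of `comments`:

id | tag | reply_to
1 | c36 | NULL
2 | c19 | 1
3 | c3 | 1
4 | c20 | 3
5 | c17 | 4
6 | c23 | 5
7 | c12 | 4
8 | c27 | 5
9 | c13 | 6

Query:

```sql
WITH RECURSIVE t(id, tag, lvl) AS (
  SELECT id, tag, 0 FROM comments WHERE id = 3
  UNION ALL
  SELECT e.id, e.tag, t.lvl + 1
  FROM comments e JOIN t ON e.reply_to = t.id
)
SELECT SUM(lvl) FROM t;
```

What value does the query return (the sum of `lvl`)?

Base: id=3 (c3) at lvl 0.
Iteration 1: rows with reply_to in {3} -> c20 (id 4, lvl 1).
Iteration 2: rows with reply_to in {4} -> c17 (id 5, lvl 2), c12 (id 7, lvl 2).
Iteration 3: rows with reply_to in {5,7} -> c23 (id 6, lvl 3), c27 (id 8, lvl 3).
Iteration 4: rows with reply_to in {6,8} -> c13 (id 9, lvl 4).
Iteration 5: no rows with reply_to in {9}; recursion stops.
SUM(lvl) = 0 + 1 + 2 + 2 + 3 + 3 + 4 = 15.

15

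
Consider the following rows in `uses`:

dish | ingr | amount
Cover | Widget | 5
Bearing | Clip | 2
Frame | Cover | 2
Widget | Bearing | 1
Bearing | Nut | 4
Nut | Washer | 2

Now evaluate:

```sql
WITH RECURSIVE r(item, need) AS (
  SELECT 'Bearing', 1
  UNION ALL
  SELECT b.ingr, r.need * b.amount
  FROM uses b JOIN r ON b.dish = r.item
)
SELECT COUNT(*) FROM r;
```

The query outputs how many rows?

Base: (Bearing, need=1).
Iteration 1: components of {Bearing} -> Clip = 1*2 = 2, Nut = 1*4 = 4.
Iteration 2: components of {Clip,Nut} -> Washer = 4*2 = 8.
Iteration 3: no further components; recursion stops.
Total rows emitted: 4.

4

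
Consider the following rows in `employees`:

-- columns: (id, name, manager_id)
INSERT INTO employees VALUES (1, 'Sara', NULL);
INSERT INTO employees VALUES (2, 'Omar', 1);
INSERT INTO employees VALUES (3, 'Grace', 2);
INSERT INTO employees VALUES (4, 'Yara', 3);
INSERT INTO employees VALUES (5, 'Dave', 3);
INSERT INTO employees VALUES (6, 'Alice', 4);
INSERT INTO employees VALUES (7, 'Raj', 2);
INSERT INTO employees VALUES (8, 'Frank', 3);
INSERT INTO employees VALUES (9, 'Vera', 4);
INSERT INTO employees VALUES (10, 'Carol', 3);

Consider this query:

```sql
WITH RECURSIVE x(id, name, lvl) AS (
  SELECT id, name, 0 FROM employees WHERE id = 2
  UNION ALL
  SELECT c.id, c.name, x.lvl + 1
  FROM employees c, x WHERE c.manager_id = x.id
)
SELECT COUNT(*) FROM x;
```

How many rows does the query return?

Base: id=2 (Omar) at lvl 0.
Iteration 1: rows with manager_id in {2} -> Grace (id 3, lvl 1), Raj (id 7, lvl 1).
Iteration 2: rows with manager_id in {3,7} -> Yara (id 4, lvl 2), Dave (id 5, lvl 2), Frank (id 8, lvl 2), Carol (id 10, lvl 2).
Iteration 3: rows with manager_id in {4,5,8,10} -> Alice (id 6, lvl 3), Vera (id 9, lvl 3).
Iteration 4: no rows with manager_id in {6,9}; recursion stops.
Total rows emitted: 9.

9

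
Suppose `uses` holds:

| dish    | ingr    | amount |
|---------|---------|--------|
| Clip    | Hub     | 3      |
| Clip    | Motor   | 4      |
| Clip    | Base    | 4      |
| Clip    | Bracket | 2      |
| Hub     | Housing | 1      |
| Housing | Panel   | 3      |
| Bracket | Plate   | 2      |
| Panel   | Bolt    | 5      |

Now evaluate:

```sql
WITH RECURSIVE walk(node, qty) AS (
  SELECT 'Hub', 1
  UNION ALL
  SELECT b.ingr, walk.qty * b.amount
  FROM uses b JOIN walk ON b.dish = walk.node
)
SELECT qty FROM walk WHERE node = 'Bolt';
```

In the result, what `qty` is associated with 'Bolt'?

Base: (Hub, qty=1).
Iteration 1: components of {Hub} -> Housing = 1*1 = 1.
Iteration 2: components of {Housing} -> Panel = 1*3 = 3.
Iteration 3: components of {Panel} -> Bolt = 3*5 = 15.
Iteration 4: no further components; recursion stops.

15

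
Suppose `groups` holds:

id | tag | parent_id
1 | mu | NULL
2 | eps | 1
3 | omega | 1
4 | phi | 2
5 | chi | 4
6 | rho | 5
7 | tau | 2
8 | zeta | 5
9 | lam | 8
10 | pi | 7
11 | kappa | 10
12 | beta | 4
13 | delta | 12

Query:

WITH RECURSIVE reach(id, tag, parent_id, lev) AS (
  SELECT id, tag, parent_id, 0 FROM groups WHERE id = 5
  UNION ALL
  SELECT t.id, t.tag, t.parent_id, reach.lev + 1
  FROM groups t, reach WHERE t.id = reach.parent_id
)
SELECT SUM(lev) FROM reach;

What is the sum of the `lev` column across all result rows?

6

Base: id=5 (chi), parent_id=4, lev 0.
Iteration 1: join on id=4 -> phi (id 4, parent_id=2, lev 1).
Iteration 2: join on id=2 -> eps (id 2, parent_id=1, lev 2).
Iteration 3: join on id=1 -> mu (id 1, parent_id=NULL, lev 3).
Iteration 4: parent_id is NULL; no match; recursion stops.
SUM(lev) = 0 + 1 + 2 + 3 = 6.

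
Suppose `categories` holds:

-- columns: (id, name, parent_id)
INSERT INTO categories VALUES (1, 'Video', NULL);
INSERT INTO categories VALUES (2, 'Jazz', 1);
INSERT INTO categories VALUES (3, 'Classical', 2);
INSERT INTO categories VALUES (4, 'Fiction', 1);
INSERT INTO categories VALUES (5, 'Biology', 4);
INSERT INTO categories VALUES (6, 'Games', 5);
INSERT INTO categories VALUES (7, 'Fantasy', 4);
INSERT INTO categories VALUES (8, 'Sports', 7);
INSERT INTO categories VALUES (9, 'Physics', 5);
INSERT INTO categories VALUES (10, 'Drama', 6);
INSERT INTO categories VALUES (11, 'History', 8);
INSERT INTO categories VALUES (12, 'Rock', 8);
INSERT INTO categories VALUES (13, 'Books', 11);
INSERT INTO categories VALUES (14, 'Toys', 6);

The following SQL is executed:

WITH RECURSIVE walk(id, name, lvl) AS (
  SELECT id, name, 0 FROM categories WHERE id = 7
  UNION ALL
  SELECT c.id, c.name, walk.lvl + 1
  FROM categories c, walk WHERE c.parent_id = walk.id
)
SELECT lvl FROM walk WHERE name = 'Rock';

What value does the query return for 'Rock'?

Base: id=7 (Fantasy) at lvl 0.
Iteration 1: rows with parent_id in {7} -> Sports (id 8, lvl 1).
Iteration 2: rows with parent_id in {8} -> History (id 11, lvl 2), Rock (id 12, lvl 2).
Iteration 3: rows with parent_id in {11,12} -> Books (id 13, lvl 3).
Iteration 4: no rows with parent_id in {13}; recursion stops.

2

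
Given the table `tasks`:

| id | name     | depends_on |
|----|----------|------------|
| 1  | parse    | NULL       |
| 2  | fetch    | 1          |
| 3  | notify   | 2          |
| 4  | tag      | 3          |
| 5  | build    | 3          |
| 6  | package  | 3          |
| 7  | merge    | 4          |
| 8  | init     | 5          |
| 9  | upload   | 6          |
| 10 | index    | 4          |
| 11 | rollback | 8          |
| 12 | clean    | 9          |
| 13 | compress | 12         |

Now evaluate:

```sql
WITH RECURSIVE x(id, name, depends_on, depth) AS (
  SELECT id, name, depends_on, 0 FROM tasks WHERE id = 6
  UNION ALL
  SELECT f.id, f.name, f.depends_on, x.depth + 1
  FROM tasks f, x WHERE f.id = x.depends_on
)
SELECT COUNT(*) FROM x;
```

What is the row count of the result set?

4

Base: id=6 (package), depends_on=3, depth 0.
Iteration 1: join on id=3 -> notify (id 3, depends_on=2, depth 1).
Iteration 2: join on id=2 -> fetch (id 2, depends_on=1, depth 2).
Iteration 3: join on id=1 -> parse (id 1, depends_on=NULL, depth 3).
Iteration 4: depends_on is NULL; no match; recursion stops.
Total rows emitted: 4.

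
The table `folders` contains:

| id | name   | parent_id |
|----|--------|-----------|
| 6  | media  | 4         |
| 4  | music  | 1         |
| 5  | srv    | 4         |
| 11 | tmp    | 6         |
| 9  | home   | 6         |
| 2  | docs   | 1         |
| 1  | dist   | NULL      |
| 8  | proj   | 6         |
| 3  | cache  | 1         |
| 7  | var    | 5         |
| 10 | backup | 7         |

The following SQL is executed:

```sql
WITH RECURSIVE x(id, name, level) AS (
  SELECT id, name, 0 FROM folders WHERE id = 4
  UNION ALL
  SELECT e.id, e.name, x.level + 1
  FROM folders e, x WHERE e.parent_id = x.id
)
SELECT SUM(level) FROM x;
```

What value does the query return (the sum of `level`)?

13

Base: id=4 (music) at level 0.
Iteration 1: rows with parent_id in {4} -> srv (id 5, level 1), media (id 6, level 1).
Iteration 2: rows with parent_id in {5,6} -> var (id 7, level 2), proj (id 8, level 2), home (id 9, level 2), tmp (id 11, level 2).
Iteration 3: rows with parent_id in {7,8,9,11} -> backup (id 10, level 3).
Iteration 4: no rows with parent_id in {10}; recursion stops.
SUM(level) = 0 + 1 + 1 + 2 + 2 + 2 + 2 + 3 = 13.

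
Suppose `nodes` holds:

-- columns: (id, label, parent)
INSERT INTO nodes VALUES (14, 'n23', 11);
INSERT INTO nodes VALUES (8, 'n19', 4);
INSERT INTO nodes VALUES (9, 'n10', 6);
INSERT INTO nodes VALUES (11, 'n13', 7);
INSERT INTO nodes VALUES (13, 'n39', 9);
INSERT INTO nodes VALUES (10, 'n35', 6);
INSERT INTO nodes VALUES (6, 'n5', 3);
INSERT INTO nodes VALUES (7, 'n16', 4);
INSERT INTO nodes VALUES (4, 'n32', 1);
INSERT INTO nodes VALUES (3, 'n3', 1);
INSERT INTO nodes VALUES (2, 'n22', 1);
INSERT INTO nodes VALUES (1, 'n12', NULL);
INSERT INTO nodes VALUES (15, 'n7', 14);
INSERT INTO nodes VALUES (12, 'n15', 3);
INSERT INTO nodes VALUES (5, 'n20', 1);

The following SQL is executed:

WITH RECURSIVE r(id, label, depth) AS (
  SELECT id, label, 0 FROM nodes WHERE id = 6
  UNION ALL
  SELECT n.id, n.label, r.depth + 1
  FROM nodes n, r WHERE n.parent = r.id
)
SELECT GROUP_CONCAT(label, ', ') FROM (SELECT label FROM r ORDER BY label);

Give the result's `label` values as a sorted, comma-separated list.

Base: id=6 (n5) at depth 0.
Iteration 1: rows with parent in {6} -> n10 (id 9, depth 1), n35 (id 10, depth 1).
Iteration 2: rows with parent in {9,10} -> n39 (id 13, depth 2).
Iteration 3: no rows with parent in {13}; recursion stops.

n10, n35, n39, n5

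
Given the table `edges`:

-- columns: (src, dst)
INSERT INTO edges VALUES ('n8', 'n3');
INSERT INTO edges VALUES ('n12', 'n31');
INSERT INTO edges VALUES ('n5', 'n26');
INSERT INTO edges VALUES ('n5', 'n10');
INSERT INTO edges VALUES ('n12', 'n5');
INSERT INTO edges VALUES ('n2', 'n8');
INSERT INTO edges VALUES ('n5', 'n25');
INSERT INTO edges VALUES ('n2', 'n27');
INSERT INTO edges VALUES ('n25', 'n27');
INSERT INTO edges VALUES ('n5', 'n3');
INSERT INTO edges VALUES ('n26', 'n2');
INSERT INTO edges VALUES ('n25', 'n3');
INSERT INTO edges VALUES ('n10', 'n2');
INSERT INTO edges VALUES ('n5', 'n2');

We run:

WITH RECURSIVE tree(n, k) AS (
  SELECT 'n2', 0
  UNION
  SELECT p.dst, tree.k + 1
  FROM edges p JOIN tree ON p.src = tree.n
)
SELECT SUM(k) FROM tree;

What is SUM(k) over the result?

4

Base: (n2, k=0).
Iteration 1: edges from {n2} -> (n27, k=1), (n8, k=1).
Iteration 2: edges from {n27,n8} -> (n3, k=2).
Iteration 3: no outgoing edges from {n3}; recursion stops.
SUM(k) = 0 + 1 + 1 + 2 = 4.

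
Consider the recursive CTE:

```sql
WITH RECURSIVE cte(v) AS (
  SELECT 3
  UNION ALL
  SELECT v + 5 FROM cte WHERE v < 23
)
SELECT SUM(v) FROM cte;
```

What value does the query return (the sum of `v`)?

Base: v=3.
Iteration 1: 3 < 23 holds -> v = 3 + 5 = 8.
Iteration 2: 8 < 23 holds -> v = 8 + 5 = 13.
Iteration 3: 13 < 23 holds -> v = 13 + 5 = 18.
Iteration 4: 18 < 23 holds -> v = 18 + 5 = 23.
Iteration 5: 23 < 23 fails; recursion stops.
SUM(v) = 3 + 8 + 13 + 18 + 23 = 65.

65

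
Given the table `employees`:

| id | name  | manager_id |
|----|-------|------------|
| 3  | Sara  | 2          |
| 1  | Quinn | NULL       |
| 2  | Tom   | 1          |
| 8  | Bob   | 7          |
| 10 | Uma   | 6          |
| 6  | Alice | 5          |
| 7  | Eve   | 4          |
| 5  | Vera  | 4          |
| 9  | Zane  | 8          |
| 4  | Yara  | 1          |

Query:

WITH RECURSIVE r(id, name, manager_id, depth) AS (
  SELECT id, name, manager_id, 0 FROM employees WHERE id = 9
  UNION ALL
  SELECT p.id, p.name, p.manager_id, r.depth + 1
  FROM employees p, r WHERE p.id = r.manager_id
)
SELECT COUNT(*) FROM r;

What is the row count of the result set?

5

Base: id=9 (Zane), manager_id=8, depth 0.
Iteration 1: join on id=8 -> Bob (id 8, manager_id=7, depth 1).
Iteration 2: join on id=7 -> Eve (id 7, manager_id=4, depth 2).
Iteration 3: join on id=4 -> Yara (id 4, manager_id=1, depth 3).
Iteration 4: join on id=1 -> Quinn (id 1, manager_id=NULL, depth 4).
Iteration 5: manager_id is NULL; no match; recursion stops.
Total rows emitted: 5.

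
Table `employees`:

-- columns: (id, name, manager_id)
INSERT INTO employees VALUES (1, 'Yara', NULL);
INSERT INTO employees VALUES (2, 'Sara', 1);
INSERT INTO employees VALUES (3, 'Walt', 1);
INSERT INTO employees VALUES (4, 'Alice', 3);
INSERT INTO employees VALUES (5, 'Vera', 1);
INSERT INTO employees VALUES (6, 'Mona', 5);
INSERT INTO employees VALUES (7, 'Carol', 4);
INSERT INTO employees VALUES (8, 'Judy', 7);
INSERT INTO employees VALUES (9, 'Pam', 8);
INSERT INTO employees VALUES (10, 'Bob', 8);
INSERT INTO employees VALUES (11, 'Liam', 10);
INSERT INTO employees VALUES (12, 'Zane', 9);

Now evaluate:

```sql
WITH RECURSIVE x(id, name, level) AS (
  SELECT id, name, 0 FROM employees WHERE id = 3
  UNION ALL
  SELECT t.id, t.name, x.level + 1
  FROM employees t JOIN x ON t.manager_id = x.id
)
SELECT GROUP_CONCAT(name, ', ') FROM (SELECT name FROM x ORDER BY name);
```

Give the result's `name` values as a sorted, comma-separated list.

Alice, Bob, Carol, Judy, Liam, Pam, Walt, Zane

Base: id=3 (Walt) at level 0.
Iteration 1: rows with manager_id in {3} -> Alice (id 4, level 1).
Iteration 2: rows with manager_id in {4} -> Carol (id 7, level 2).
Iteration 3: rows with manager_id in {7} -> Judy (id 8, level 3).
Iteration 4: rows with manager_id in {8} -> Pam (id 9, level 4), Bob (id 10, level 4).
Iteration 5: rows with manager_id in {9,10} -> Liam (id 11, level 5), Zane (id 12, level 5).
Iteration 6: no rows with manager_id in {11,12}; recursion stops.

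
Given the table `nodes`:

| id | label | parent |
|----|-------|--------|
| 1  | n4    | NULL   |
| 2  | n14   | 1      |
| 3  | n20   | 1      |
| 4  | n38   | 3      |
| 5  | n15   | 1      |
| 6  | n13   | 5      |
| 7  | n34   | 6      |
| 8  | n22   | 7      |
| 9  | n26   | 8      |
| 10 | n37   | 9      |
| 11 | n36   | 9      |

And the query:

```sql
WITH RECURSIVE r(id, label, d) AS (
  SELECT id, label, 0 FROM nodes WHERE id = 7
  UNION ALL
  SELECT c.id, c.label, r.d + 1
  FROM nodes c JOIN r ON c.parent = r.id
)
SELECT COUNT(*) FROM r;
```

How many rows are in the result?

Base: id=7 (n34) at d 0.
Iteration 1: rows with parent in {7} -> n22 (id 8, d 1).
Iteration 2: rows with parent in {8} -> n26 (id 9, d 2).
Iteration 3: rows with parent in {9} -> n37 (id 10, d 3), n36 (id 11, d 3).
Iteration 4: no rows with parent in {10,11}; recursion stops.
Total rows emitted: 5.

5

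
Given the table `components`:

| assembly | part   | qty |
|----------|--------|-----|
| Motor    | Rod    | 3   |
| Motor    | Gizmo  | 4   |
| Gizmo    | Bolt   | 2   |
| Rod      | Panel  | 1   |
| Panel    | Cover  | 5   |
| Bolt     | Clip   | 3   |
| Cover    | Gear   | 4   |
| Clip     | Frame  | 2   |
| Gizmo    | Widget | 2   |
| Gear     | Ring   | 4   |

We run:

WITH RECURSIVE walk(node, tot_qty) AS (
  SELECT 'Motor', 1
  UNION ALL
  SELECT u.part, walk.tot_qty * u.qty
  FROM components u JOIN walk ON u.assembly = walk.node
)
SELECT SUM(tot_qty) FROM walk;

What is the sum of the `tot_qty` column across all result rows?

414

Base: (Motor, tot_qty=1).
Iteration 1: components of {Motor} -> Gizmo = 1*4 = 4, Rod = 1*3 = 3.
Iteration 2: components of {Gizmo,Rod} -> Bolt = 4*2 = 8, Panel = 3*1 = 3, Widget = 4*2 = 8.
Iteration 3: components of {Bolt,Panel,Widget} -> Clip = 8*3 = 24, Cover = 3*5 = 15.
Iteration 4: components of {Clip,Cover} -> Frame = 24*2 = 48, Gear = 15*4 = 60.
Iteration 5: components of {Frame,Gear} -> Ring = 60*4 = 240.
Iteration 6: no further components; recursion stops.
SUM(tot_qty) = 1 + 3 + 4 + 3 + 8 + 8 + 15 + 24 + 60 + 48 + 240 = 414.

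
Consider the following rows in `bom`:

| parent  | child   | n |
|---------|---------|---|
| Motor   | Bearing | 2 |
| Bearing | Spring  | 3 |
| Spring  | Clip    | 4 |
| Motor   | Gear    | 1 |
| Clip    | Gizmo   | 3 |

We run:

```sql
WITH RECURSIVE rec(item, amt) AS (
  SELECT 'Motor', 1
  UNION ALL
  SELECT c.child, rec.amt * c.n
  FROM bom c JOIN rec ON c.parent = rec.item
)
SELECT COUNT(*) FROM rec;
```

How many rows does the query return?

Base: (Motor, amt=1).
Iteration 1: components of {Motor} -> Bearing = 1*2 = 2, Gear = 1*1 = 1.
Iteration 2: components of {Bearing,Gear} -> Spring = 2*3 = 6.
Iteration 3: components of {Spring} -> Clip = 6*4 = 24.
Iteration 4: components of {Clip} -> Gizmo = 24*3 = 72.
Iteration 5: no further components; recursion stops.
Total rows emitted: 6.

6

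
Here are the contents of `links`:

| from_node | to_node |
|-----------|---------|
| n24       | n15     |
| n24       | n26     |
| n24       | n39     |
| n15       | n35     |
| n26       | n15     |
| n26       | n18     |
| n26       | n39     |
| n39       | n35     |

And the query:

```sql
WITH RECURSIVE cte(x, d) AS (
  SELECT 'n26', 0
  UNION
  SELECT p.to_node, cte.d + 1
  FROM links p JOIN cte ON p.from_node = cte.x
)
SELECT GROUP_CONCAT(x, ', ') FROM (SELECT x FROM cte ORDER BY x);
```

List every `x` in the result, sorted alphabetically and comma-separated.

Base: (n26, d=0).
Iteration 1: edges from {n26} -> (n15, d=1), (n18, d=1), (n39, d=1).
Iteration 2: edges from {n15,n18,n39} -> (n35, d=2). [UNION drops 1 duplicate row(s)]
Iteration 3: no outgoing edges from {n35}; recursion stops.

n15, n18, n26, n35, n39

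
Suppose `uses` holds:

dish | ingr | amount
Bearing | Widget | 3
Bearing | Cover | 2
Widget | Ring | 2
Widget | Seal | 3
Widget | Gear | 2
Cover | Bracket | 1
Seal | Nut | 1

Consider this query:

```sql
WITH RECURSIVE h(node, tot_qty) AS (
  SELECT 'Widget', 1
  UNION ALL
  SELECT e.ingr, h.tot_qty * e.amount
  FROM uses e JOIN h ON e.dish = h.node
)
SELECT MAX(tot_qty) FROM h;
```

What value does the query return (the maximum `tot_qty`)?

Base: (Widget, tot_qty=1).
Iteration 1: components of {Widget} -> Gear = 1*2 = 2, Ring = 1*2 = 2, Seal = 1*3 = 3.
Iteration 2: components of {Gear,Ring,Seal} -> Nut = 3*1 = 3.
Iteration 3: no further components; recursion stops.
tot_qty values: 1, 2, 3, 2, 3; the maximum is 3.

3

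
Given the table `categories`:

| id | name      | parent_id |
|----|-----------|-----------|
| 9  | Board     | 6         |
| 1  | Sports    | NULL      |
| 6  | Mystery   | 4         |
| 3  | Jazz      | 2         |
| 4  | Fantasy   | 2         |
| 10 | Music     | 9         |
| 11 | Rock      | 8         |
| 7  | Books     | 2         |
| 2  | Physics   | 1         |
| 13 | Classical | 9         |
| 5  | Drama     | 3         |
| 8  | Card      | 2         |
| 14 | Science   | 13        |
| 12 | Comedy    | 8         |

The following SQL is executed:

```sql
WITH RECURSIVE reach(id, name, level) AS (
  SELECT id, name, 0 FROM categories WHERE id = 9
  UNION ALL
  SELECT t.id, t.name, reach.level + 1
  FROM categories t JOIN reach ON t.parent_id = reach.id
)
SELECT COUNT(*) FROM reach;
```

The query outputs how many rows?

Base: id=9 (Board) at level 0.
Iteration 1: rows with parent_id in {9} -> Music (id 10, level 1), Classical (id 13, level 1).
Iteration 2: rows with parent_id in {10,13} -> Science (id 14, level 2).
Iteration 3: no rows with parent_id in {14}; recursion stops.
Total rows emitted: 4.

4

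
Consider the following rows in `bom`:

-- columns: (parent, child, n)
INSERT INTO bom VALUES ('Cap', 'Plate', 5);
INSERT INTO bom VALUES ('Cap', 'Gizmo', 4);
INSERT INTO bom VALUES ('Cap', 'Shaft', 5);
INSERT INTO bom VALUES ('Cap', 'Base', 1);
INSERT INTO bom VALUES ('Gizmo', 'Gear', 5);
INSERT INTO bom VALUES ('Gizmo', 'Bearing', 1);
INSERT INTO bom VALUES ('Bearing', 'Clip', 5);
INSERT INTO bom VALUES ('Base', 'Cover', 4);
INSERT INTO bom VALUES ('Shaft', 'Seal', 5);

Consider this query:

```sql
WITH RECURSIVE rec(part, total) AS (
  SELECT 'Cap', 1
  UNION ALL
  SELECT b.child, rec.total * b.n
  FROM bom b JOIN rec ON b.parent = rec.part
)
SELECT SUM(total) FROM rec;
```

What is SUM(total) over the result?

89

Base: (Cap, total=1).
Iteration 1: components of {Cap} -> Base = 1*1 = 1, Gizmo = 1*4 = 4, Plate = 1*5 = 5, Shaft = 1*5 = 5.
Iteration 2: components of {Base,Gizmo,Plate,Shaft} -> Bearing = 4*1 = 4, Cover = 1*4 = 4, Gear = 4*5 = 20, Seal = 5*5 = 25.
Iteration 3: components of {Bearing,Cover,Gear,Seal} -> Clip = 4*5 = 20.
Iteration 4: no further components; recursion stops.
SUM(total) = 1 + 5 + 4 + 5 + 1 + 20 + 4 + 25 + 4 + 20 = 89.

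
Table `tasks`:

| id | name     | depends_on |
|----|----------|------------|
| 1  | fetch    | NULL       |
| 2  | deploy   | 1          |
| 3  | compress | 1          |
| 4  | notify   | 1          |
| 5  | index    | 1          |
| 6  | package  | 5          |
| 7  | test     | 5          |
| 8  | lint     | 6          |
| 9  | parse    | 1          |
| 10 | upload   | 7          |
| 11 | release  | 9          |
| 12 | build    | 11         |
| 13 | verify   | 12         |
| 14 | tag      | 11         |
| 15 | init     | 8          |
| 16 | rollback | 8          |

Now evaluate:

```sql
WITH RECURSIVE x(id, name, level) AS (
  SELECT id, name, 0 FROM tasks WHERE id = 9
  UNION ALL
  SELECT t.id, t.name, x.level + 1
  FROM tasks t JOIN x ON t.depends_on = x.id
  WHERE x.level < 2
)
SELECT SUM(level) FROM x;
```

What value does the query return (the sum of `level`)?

Base: id=9 (parse) at level 0.
Iteration 1: rows with depends_on in {9} -> release (id 11, level 1).
Iteration 2: rows with depends_on in {11} -> build (id 12, level 2), tag (id 14, level 2).
Iteration 3: level < 2 fails for all current rows; recursion stops.
SUM(level) = 0 + 1 + 2 + 2 = 5.

5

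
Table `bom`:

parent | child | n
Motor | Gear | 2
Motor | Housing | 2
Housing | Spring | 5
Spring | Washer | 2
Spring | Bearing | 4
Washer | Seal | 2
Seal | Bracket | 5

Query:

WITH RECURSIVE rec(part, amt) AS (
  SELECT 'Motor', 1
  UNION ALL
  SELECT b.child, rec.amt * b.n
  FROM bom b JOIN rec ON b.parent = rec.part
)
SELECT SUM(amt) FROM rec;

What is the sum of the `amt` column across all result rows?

315

Base: (Motor, amt=1).
Iteration 1: components of {Motor} -> Gear = 1*2 = 2, Housing = 1*2 = 2.
Iteration 2: components of {Gear,Housing} -> Spring = 2*5 = 10.
Iteration 3: components of {Spring} -> Bearing = 10*4 = 40, Washer = 10*2 = 20.
Iteration 4: components of {Bearing,Washer} -> Seal = 20*2 = 40.
Iteration 5: components of {Seal} -> Bracket = 40*5 = 200.
Iteration 6: no further components; recursion stops.
SUM(amt) = 1 + 2 + 2 + 10 + 20 + 40 + 40 + 200 = 315.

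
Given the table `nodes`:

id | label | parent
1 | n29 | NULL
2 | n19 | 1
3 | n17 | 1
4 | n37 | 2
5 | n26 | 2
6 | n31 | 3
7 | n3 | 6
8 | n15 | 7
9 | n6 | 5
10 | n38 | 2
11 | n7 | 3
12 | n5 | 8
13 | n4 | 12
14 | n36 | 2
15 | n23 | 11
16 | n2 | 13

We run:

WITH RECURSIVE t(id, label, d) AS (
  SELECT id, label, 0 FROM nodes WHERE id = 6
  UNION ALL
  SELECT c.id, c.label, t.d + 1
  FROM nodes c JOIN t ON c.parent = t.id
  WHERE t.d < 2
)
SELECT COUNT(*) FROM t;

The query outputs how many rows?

Base: id=6 (n31) at d 0.
Iteration 1: rows with parent in {6} -> n3 (id 7, d 1).
Iteration 2: rows with parent in {7} -> n15 (id 8, d 2).
Iteration 3: d < 2 fails for all current rows; recursion stops.
Total rows emitted: 3.

3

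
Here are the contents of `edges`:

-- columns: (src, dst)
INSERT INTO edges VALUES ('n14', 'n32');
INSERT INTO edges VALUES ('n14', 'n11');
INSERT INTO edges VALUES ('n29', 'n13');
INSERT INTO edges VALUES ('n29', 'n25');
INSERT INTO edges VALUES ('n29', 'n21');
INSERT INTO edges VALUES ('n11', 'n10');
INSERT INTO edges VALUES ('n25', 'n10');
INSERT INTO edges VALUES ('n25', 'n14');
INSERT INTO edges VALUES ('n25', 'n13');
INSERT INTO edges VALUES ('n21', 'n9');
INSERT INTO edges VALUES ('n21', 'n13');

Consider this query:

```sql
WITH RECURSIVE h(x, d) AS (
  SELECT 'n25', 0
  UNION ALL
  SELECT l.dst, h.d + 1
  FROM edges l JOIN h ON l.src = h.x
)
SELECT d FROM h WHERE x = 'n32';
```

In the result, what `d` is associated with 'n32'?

Base: (n25, d=0).
Iteration 1: edges from {n25} -> (n10, d=1), (n13, d=1), (n14, d=1).
Iteration 2: edges from {n10,n13,n14} -> (n11, d=2), (n32, d=2).
Iteration 3: edges from {n11,n32} -> (n10, d=3).
Iteration 4: no outgoing edges from {n10}; recursion stops.

2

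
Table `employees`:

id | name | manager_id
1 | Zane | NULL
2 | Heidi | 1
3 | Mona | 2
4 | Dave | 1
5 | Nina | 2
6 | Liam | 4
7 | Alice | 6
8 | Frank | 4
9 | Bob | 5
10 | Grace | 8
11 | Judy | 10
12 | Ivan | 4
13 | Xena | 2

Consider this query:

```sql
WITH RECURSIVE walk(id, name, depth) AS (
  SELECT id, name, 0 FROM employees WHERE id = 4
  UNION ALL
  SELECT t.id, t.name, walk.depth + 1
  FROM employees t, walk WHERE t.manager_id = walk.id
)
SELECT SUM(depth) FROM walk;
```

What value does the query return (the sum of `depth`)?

10

Base: id=4 (Dave) at depth 0.
Iteration 1: rows with manager_id in {4} -> Liam (id 6, depth 1), Frank (id 8, depth 1), Ivan (id 12, depth 1).
Iteration 2: rows with manager_id in {6,8,12} -> Alice (id 7, depth 2), Grace (id 10, depth 2).
Iteration 3: rows with manager_id in {7,10} -> Judy (id 11, depth 3).
Iteration 4: no rows with manager_id in {11}; recursion stops.
SUM(depth) = 0 + 1 + 1 + 1 + 2 + 2 + 3 = 10.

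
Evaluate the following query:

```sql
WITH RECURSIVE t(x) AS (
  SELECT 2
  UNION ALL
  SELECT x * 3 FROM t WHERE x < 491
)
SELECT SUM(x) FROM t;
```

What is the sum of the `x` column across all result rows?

Base: x=2.
Iteration 1: 2 < 491 holds -> x = 2 * 3 = 6.
Iteration 2: 6 < 491 holds -> x = 6 * 3 = 18.
Iteration 3: 18 < 491 holds -> x = 18 * 3 = 54.
Iteration 4: 54 < 491 holds -> x = 54 * 3 = 162.
Iteration 5: 162 < 491 holds -> x = 162 * 3 = 486.
Iteration 6: 486 < 491 holds -> x = 486 * 3 = 1458.
Iteration 7: 1458 < 491 fails; recursion stops.
SUM(x) = 2 + 6 + 18 + 54 + 162 + 486 + 1458 = 2186.

2186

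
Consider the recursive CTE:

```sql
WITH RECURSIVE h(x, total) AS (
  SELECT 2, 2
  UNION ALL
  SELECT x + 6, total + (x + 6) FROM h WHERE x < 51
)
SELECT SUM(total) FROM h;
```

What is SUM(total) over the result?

Base: x=2, total=2.
Iteration 1: 2 < 51 holds -> x = 2 + 6 = 8, total = 2 + 8 = 10.
Iteration 2: 8 < 51 holds -> x = 8 + 6 = 14, total = 10 + 14 = 24.
Iteration 3: 14 < 51 holds -> x = 14 + 6 = 20, total = 24 + 20 = 44.
Iteration 4: 20 < 51 holds -> x = 20 + 6 = 26, total = 44 + 26 = 70.
Iteration 5: 26 < 51 holds -> x = 26 + 6 = 32, total = 70 + 32 = 102.
Iteration 6: 32 < 51 holds -> x = 32 + 6 = 38, total = 102 + 38 = 140.
Iteration 7: 38 < 51 holds -> x = 38 + 6 = 44, total = 140 + 44 = 184.
Iteration 8: 44 < 51 holds -> x = 44 + 6 = 50, total = 184 + 50 = 234.
Iteration 9: 50 < 51 holds -> x = 50 + 6 = 56, total = 234 + 56 = 290.
Iteration 10: 56 < 51 fails; recursion stops.
SUM(total) = 2 + 10 + 24 + 44 + 70 + 102 + 140 + 184 + 234 + 290 = 1100.

1100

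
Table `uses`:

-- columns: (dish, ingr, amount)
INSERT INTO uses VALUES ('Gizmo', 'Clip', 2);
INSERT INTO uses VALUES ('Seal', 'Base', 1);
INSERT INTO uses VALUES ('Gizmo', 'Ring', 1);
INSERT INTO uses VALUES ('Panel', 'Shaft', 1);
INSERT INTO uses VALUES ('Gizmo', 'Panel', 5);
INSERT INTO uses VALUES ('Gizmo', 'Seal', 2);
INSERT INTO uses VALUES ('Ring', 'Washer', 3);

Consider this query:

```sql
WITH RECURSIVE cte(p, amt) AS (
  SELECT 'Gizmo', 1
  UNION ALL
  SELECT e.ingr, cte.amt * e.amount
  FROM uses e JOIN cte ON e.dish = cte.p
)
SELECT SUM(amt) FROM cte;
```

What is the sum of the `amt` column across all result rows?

Base: (Gizmo, amt=1).
Iteration 1: components of {Gizmo} -> Clip = 1*2 = 2, Panel = 1*5 = 5, Ring = 1*1 = 1, Seal = 1*2 = 2.
Iteration 2: components of {Clip,Panel,Ring,Seal} -> Base = 2*1 = 2, Shaft = 5*1 = 5, Washer = 1*3 = 3.
Iteration 3: no further components; recursion stops.
SUM(amt) = 1 + 1 + 2 + 2 + 5 + 3 + 2 + 5 = 21.

21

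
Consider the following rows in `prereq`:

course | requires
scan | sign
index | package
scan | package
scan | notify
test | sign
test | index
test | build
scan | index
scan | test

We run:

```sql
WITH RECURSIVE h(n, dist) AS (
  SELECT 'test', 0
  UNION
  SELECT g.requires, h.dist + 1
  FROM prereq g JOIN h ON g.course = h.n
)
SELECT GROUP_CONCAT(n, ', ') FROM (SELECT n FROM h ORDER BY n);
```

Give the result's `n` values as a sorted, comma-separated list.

Base: (test, dist=0).
Iteration 1: edges from {test} -> (build, dist=1), (index, dist=1), (sign, dist=1).
Iteration 2: edges from {build,index,sign} -> (package, dist=2).
Iteration 3: no outgoing edges from {package}; recursion stops.

build, index, package, sign, test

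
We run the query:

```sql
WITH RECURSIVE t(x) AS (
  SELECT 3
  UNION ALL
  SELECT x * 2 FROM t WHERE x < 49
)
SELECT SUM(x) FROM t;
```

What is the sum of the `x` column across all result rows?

189

Base: x=3.
Iteration 1: 3 < 49 holds -> x = 3 * 2 = 6.
Iteration 2: 6 < 49 holds -> x = 6 * 2 = 12.
Iteration 3: 12 < 49 holds -> x = 12 * 2 = 24.
Iteration 4: 24 < 49 holds -> x = 24 * 2 = 48.
Iteration 5: 48 < 49 holds -> x = 48 * 2 = 96.
Iteration 6: 96 < 49 fails; recursion stops.
SUM(x) = 3 + 6 + 12 + 24 + 48 + 96 = 189.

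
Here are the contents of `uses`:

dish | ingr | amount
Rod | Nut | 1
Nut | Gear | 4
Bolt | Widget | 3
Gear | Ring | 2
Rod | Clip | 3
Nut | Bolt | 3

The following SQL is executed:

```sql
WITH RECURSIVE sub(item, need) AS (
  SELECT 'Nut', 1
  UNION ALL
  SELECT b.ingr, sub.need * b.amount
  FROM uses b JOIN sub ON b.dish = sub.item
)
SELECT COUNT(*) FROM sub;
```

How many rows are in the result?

Base: (Nut, need=1).
Iteration 1: components of {Nut} -> Bolt = 1*3 = 3, Gear = 1*4 = 4.
Iteration 2: components of {Bolt,Gear} -> Ring = 4*2 = 8, Widget = 3*3 = 9.
Iteration 3: no further components; recursion stops.
Total rows emitted: 5.

5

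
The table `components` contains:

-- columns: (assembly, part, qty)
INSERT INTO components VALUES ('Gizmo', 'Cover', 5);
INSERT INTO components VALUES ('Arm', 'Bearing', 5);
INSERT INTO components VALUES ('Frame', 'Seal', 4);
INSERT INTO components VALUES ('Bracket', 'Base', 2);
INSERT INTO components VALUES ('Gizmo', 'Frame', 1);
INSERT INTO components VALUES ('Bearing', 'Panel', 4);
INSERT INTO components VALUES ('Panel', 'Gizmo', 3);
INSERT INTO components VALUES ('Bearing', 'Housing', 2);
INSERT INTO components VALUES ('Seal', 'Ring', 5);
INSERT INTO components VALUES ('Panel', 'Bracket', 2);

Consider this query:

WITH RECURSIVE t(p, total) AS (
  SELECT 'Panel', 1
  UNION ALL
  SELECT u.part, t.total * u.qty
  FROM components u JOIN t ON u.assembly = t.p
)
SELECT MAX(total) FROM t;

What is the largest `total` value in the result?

Base: (Panel, total=1).
Iteration 1: components of {Panel} -> Bracket = 1*2 = 2, Gizmo = 1*3 = 3.
Iteration 2: components of {Bracket,Gizmo} -> Base = 2*2 = 4, Cover = 3*5 = 15, Frame = 3*1 = 3.
Iteration 3: components of {Base,Cover,Frame} -> Seal = 3*4 = 12.
Iteration 4: components of {Seal} -> Ring = 12*5 = 60.
Iteration 5: no further components; recursion stops.
total values: 1, 2, 3, 4, 15, 3, 12, 60; the maximum is 60.

60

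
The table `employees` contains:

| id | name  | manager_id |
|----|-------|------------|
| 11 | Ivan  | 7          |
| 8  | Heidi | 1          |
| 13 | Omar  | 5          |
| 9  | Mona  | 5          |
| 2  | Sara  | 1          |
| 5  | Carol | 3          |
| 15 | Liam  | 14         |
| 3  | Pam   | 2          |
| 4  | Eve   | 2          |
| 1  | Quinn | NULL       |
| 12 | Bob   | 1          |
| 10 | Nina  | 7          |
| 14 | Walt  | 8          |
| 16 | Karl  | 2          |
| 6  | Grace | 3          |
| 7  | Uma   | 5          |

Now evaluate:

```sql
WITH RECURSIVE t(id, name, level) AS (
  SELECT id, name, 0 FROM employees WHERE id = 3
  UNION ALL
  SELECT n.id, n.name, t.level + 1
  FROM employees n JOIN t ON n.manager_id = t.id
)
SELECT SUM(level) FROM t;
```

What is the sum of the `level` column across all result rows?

Base: id=3 (Pam) at level 0.
Iteration 1: rows with manager_id in {3} -> Carol (id 5, level 1), Grace (id 6, level 1).
Iteration 2: rows with manager_id in {5,6} -> Uma (id 7, level 2), Mona (id 9, level 2), Omar (id 13, level 2).
Iteration 3: rows with manager_id in {7,9,13} -> Nina (id 10, level 3), Ivan (id 11, level 3).
Iteration 4: no rows with manager_id in {10,11}; recursion stops.
SUM(level) = 0 + 1 + 1 + 2 + 2 + 2 + 3 + 3 = 14.

14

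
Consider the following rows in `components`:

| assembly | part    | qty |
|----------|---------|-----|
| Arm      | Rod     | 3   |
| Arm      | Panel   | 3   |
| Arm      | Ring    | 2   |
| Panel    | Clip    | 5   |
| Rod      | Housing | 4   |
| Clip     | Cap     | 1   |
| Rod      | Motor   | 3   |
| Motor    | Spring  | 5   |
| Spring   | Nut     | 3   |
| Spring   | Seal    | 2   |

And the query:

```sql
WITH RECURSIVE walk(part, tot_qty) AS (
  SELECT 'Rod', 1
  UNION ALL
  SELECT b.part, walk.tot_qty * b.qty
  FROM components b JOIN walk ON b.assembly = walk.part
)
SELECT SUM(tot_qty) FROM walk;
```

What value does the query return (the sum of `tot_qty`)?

98

Base: (Rod, tot_qty=1).
Iteration 1: components of {Rod} -> Housing = 1*4 = 4, Motor = 1*3 = 3.
Iteration 2: components of {Housing,Motor} -> Spring = 3*5 = 15.
Iteration 3: components of {Spring} -> Nut = 15*3 = 45, Seal = 15*2 = 30.
Iteration 4: no further components; recursion stops.
SUM(tot_qty) = 1 + 4 + 3 + 15 + 45 + 30 = 98.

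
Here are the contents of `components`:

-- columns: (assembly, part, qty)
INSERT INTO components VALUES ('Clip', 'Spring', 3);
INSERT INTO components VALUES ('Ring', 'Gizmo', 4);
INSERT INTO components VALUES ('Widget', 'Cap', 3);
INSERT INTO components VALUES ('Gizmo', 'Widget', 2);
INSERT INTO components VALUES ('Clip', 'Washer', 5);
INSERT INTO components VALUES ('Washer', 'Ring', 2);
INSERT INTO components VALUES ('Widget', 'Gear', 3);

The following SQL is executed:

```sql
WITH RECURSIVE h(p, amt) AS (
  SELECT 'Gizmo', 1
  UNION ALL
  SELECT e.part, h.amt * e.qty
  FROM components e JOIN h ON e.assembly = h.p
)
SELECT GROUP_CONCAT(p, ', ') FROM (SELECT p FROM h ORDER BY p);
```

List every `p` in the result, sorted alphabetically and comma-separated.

Base: (Gizmo, amt=1).
Iteration 1: components of {Gizmo} -> Widget = 1*2 = 2.
Iteration 2: components of {Widget} -> Cap = 2*3 = 6, Gear = 2*3 = 6.
Iteration 3: no further components; recursion stops.

Cap, Gear, Gizmo, Widget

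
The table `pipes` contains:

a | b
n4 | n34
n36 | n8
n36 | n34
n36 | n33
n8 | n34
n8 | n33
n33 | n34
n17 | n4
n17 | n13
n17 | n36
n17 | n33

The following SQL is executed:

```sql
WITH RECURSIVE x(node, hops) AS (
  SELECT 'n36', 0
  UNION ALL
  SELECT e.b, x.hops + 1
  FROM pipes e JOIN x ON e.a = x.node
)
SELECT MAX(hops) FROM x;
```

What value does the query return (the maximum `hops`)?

3

Base: (n36, hops=0).
Iteration 1: edges from {n36} -> (n33, hops=1), (n34, hops=1), (n8, hops=1).
Iteration 2: edges from {n33,n34,n8} -> (n33, hops=2), (n34, hops=2) x2. [UNION ALL keeps all 3 new rows, including repeats]
Iteration 3: edges from {n33,n34} -> (n34, hops=3).
Iteration 4: no outgoing edges from {n34}; recursion stops.
hops values: 0, 1, 1, 1, 2, 2, 2, 3; the maximum is 3.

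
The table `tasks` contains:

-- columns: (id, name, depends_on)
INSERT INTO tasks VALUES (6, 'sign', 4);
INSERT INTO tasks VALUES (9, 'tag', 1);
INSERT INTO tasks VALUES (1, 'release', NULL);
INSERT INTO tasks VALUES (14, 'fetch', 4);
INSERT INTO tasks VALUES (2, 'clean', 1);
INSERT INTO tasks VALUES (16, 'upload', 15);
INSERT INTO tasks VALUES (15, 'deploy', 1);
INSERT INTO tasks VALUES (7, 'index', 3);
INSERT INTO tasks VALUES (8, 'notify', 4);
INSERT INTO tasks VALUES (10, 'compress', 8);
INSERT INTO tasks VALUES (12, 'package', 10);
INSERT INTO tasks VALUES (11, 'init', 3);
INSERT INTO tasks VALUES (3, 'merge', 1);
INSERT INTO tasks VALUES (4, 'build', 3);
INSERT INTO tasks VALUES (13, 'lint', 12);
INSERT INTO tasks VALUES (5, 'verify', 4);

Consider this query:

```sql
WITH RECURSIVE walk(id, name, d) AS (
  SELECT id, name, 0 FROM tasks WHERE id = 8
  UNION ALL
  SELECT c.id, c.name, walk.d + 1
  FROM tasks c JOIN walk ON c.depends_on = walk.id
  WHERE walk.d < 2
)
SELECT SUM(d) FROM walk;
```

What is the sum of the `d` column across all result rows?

3

Base: id=8 (notify) at d 0.
Iteration 1: rows with depends_on in {8} -> compress (id 10, d 1).
Iteration 2: rows with depends_on in {10} -> package (id 12, d 2).
Iteration 3: d < 2 fails for all current rows; recursion stops.
SUM(d) = 0 + 1 + 2 = 3.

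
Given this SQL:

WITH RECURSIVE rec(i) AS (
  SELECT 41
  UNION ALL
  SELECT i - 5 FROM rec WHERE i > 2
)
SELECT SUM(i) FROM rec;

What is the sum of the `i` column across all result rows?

189

Base: i=41.
Iteration 1: 41 > 2 holds -> i = 41 - 5 = 36.
Iteration 2: 36 > 2 holds -> i = 36 - 5 = 31.
Iteration 3: 31 > 2 holds -> i = 31 - 5 = 26.
Iteration 4: 26 > 2 holds -> i = 26 - 5 = 21.
Iteration 5: 21 > 2 holds -> i = 21 - 5 = 16.
Iteration 6: 16 > 2 holds -> i = 16 - 5 = 11.
Iteration 7: 11 > 2 holds -> i = 11 - 5 = 6.
Iteration 8: 6 > 2 holds -> i = 6 - 5 = 1.
Iteration 9: 1 > 2 fails; recursion stops.
SUM(i) = 41 + 36 + 31 + 26 + 21 + 16 + 11 + 6 + 1 = 189.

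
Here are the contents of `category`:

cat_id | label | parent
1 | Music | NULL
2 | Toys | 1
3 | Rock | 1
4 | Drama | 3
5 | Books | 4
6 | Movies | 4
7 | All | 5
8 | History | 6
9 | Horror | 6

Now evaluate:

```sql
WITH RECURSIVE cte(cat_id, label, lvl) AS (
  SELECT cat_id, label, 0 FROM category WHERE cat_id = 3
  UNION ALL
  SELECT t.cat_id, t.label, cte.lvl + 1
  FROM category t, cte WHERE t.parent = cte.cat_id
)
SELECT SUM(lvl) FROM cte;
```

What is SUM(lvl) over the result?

14

Base: cat_id=3 (Rock) at lvl 0.
Iteration 1: rows with parent in {3} -> Drama (id 4, lvl 1).
Iteration 2: rows with parent in {4} -> Books (id 5, lvl 2), Movies (id 6, lvl 2).
Iteration 3: rows with parent in {5,6} -> All (id 7, lvl 3), History (id 8, lvl 3), Horror (id 9, lvl 3).
Iteration 4: no rows with parent in {7,8,9}; recursion stops.
SUM(lvl) = 0 + 1 + 2 + 2 + 3 + 3 + 3 = 14.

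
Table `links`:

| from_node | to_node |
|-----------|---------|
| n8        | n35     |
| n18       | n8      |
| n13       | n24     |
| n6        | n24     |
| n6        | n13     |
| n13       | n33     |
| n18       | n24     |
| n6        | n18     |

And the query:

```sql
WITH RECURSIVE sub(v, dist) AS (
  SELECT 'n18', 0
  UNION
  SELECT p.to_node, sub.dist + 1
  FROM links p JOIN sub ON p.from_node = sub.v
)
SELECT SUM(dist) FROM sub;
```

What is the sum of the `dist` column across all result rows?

4

Base: (n18, dist=0).
Iteration 1: edges from {n18} -> (n24, dist=1), (n8, dist=1).
Iteration 2: edges from {n24,n8} -> (n35, dist=2).
Iteration 3: no outgoing edges from {n35}; recursion stops.
SUM(dist) = 0 + 1 + 1 + 2 = 4.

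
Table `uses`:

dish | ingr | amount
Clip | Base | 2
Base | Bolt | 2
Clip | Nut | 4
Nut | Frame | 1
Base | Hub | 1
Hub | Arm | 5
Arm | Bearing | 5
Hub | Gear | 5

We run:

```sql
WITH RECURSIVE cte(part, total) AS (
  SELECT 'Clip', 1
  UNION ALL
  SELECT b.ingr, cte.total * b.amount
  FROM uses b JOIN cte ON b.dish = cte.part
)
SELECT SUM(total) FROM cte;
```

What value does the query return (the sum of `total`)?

87

Base: (Clip, total=1).
Iteration 1: components of {Clip} -> Base = 1*2 = 2, Nut = 1*4 = 4.
Iteration 2: components of {Base,Nut} -> Bolt = 2*2 = 4, Frame = 4*1 = 4, Hub = 2*1 = 2.
Iteration 3: components of {Bolt,Frame,Hub} -> Arm = 2*5 = 10, Gear = 2*5 = 10.
Iteration 4: components of {Arm,Gear} -> Bearing = 10*5 = 50.
Iteration 5: no further components; recursion stops.
SUM(total) = 1 + 2 + 4 + 4 + 2 + 4 + 10 + 10 + 50 = 87.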